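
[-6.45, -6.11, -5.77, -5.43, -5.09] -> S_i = -6.45 + 0.34*i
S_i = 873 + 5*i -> [873, 878, 883, 888, 893]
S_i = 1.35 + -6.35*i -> [1.35, -5.0, -11.35, -17.7, -24.05]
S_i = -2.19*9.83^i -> [-2.19, -21.53, -211.62, -2080.2, -20448.35]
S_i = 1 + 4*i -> [1, 5, 9, 13, 17]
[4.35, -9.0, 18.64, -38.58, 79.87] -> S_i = 4.35*(-2.07)^i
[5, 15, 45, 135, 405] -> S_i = 5*3^i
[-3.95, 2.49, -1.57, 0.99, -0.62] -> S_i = -3.95*(-0.63)^i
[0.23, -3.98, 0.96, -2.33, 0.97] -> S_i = Random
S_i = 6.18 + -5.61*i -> [6.18, 0.57, -5.04, -10.65, -16.26]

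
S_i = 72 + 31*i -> [72, 103, 134, 165, 196]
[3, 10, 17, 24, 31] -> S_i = 3 + 7*i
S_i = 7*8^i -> [7, 56, 448, 3584, 28672]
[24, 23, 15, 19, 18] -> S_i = Random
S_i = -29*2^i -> [-29, -58, -116, -232, -464]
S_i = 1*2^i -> [1, 2, 4, 8, 16]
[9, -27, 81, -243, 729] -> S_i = 9*-3^i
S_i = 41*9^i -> [41, 369, 3321, 29889, 269001]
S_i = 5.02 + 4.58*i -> [5.02, 9.6, 14.18, 18.76, 23.34]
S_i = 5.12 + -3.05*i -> [5.12, 2.07, -0.98, -4.03, -7.08]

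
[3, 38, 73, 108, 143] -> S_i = 3 + 35*i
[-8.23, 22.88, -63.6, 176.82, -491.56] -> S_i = -8.23*(-2.78)^i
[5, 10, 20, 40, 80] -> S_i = 5*2^i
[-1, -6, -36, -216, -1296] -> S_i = -1*6^i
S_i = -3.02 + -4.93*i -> [-3.02, -7.95, -12.88, -17.81, -22.74]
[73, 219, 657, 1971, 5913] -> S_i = 73*3^i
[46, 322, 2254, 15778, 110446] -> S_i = 46*7^i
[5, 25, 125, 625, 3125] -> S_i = 5*5^i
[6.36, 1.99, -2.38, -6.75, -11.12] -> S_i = 6.36 + -4.37*i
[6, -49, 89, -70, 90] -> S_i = Random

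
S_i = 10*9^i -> [10, 90, 810, 7290, 65610]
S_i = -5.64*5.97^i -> [-5.64, -33.67, -201.01, -1200.06, -7164.34]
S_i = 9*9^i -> [9, 81, 729, 6561, 59049]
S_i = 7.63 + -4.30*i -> [7.63, 3.33, -0.97, -5.27, -9.57]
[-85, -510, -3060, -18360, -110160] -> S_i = -85*6^i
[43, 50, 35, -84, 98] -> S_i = Random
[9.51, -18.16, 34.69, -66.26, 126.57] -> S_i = 9.51*(-1.91)^i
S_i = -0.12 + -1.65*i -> [-0.12, -1.77, -3.42, -5.07, -6.72]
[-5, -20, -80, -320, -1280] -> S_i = -5*4^i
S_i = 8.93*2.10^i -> [8.93, 18.75, 39.38, 82.7, 173.67]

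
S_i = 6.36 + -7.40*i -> [6.36, -1.04, -8.44, -15.84, -23.24]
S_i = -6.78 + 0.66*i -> [-6.78, -6.12, -5.46, -4.8, -4.14]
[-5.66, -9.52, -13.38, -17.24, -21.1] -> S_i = -5.66 + -3.86*i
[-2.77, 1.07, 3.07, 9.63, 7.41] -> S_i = Random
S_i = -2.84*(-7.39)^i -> [-2.84, 20.99, -155.1, 1146.18, -8470.25]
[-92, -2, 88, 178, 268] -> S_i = -92 + 90*i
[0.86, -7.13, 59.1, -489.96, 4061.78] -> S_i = 0.86*(-8.29)^i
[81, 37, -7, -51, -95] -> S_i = 81 + -44*i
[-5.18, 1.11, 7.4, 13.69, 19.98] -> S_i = -5.18 + 6.29*i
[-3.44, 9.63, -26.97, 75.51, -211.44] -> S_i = -3.44*(-2.80)^i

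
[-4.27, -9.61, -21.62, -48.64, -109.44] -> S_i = -4.27*2.25^i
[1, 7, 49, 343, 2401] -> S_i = 1*7^i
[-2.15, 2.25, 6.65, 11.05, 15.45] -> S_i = -2.15 + 4.40*i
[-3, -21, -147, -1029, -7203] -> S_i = -3*7^i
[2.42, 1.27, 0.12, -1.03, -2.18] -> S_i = 2.42 + -1.15*i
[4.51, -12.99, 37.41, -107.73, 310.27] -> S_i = 4.51*(-2.88)^i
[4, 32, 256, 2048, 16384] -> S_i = 4*8^i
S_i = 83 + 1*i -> [83, 84, 85, 86, 87]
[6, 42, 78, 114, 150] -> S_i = 6 + 36*i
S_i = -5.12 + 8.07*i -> [-5.12, 2.95, 11.02, 19.09, 27.16]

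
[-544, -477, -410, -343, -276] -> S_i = -544 + 67*i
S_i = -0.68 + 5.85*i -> [-0.68, 5.17, 11.02, 16.87, 22.72]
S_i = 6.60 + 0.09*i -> [6.6, 6.69, 6.78, 6.87, 6.96]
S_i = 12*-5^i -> [12, -60, 300, -1500, 7500]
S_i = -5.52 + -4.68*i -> [-5.52, -10.2, -14.88, -19.56, -24.24]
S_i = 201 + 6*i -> [201, 207, 213, 219, 225]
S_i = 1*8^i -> [1, 8, 64, 512, 4096]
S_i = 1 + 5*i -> [1, 6, 11, 16, 21]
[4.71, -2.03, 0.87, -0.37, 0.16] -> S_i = 4.71*(-0.43)^i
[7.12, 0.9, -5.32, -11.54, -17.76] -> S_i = 7.12 + -6.22*i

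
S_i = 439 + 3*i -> [439, 442, 445, 448, 451]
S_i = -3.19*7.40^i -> [-3.19, -23.61, -174.68, -1292.66, -9565.72]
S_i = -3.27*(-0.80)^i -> [-3.27, 2.62, -2.09, 1.67, -1.34]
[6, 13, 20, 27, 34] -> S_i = 6 + 7*i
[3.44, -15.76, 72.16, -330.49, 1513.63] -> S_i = 3.44*(-4.58)^i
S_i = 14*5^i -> [14, 70, 350, 1750, 8750]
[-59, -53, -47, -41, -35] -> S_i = -59 + 6*i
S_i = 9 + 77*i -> [9, 86, 163, 240, 317]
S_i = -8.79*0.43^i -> [-8.79, -3.78, -1.63, -0.7, -0.3]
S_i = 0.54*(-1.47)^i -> [0.54, -0.79, 1.17, -1.72, 2.52]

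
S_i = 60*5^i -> [60, 300, 1500, 7500, 37500]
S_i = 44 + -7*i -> [44, 37, 30, 23, 16]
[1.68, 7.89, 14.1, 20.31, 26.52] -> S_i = 1.68 + 6.21*i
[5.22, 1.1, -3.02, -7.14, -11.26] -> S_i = 5.22 + -4.12*i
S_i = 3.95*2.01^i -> [3.95, 7.94, 15.96, 32.08, 64.47]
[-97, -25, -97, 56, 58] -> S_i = Random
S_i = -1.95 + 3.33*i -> [-1.95, 1.38, 4.71, 8.04, 11.37]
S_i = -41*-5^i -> [-41, 205, -1025, 5125, -25625]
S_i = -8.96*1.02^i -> [-8.96, -9.14, -9.32, -9.51, -9.7]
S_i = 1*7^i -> [1, 7, 49, 343, 2401]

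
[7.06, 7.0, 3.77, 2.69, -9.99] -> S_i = Random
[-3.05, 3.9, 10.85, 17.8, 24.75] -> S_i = -3.05 + 6.95*i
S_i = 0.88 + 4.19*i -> [0.88, 5.07, 9.26, 13.45, 17.64]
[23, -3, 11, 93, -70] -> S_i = Random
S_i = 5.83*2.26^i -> [5.83, 13.18, 29.78, 67.3, 152.09]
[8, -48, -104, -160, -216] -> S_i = 8 + -56*i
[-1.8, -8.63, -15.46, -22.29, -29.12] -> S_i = -1.80 + -6.83*i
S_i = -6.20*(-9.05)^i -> [-6.2, 56.11, -507.8, 4595.55, -41589.72]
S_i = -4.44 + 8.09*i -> [-4.44, 3.65, 11.74, 19.83, 27.92]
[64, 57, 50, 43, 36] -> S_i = 64 + -7*i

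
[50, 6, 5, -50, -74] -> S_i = Random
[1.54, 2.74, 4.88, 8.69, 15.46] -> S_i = 1.54*1.78^i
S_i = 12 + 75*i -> [12, 87, 162, 237, 312]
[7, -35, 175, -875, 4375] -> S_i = 7*-5^i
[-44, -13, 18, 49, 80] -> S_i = -44 + 31*i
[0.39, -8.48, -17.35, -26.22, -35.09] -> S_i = 0.39 + -8.87*i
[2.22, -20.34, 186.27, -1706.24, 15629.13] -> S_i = 2.22*(-9.16)^i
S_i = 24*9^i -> [24, 216, 1944, 17496, 157464]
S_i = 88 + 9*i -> [88, 97, 106, 115, 124]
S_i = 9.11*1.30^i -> [9.11, 11.84, 15.4, 20.01, 26.02]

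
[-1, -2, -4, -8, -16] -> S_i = -1*2^i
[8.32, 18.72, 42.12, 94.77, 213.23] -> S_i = 8.32*2.25^i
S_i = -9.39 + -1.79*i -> [-9.39, -11.18, -12.97, -14.76, -16.55]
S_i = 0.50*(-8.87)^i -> [0.5, -4.43, 39.34, -348.93, 3095.03]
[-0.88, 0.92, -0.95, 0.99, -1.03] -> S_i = -0.88*(-1.04)^i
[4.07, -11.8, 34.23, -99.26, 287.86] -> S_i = 4.07*(-2.90)^i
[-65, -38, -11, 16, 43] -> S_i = -65 + 27*i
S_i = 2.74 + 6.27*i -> [2.74, 9.01, 15.28, 21.55, 27.82]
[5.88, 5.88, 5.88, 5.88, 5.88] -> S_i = 5.88*1.00^i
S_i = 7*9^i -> [7, 63, 567, 5103, 45927]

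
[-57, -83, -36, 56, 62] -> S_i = Random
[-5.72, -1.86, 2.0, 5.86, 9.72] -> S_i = -5.72 + 3.86*i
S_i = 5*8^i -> [5, 40, 320, 2560, 20480]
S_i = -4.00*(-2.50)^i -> [-4.0, 10.0, -25.0, 62.5, -156.25]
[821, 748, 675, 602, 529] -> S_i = 821 + -73*i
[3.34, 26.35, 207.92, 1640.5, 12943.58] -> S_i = 3.34*7.89^i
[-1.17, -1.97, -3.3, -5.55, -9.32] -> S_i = -1.17*1.68^i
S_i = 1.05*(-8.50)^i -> [1.05, -8.93, 75.86, -644.83, 5481.07]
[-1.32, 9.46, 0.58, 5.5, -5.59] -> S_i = Random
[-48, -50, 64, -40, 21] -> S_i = Random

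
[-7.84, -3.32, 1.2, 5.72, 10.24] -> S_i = -7.84 + 4.52*i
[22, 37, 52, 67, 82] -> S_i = 22 + 15*i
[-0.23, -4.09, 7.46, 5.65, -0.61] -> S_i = Random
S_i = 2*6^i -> [2, 12, 72, 432, 2592]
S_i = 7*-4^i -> [7, -28, 112, -448, 1792]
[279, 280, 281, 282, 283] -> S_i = 279 + 1*i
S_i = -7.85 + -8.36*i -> [-7.85, -16.21, -24.57, -32.93, -41.29]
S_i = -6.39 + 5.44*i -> [-6.39, -0.95, 4.49, 9.93, 15.37]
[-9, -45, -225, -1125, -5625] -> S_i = -9*5^i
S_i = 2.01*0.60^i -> [2.01, 1.21, 0.72, 0.43, 0.26]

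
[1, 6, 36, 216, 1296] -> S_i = 1*6^i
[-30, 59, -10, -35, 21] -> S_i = Random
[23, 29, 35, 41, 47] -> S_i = 23 + 6*i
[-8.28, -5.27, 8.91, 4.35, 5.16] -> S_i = Random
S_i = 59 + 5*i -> [59, 64, 69, 74, 79]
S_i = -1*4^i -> [-1, -4, -16, -64, -256]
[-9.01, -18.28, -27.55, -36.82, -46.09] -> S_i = -9.01 + -9.27*i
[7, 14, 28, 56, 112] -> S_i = 7*2^i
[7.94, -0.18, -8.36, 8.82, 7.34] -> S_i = Random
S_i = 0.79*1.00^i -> [0.79, 0.79, 0.79, 0.79, 0.79]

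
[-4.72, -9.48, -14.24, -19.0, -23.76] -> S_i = -4.72 + -4.76*i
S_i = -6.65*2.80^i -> [-6.65, -18.62, -52.14, -145.98, -408.75]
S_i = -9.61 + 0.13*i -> [-9.61, -9.48, -9.35, -9.22, -9.09]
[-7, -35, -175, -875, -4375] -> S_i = -7*5^i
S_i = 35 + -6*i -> [35, 29, 23, 17, 11]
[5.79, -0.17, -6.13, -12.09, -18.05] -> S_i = 5.79 + -5.96*i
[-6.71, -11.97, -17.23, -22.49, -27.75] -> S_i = -6.71 + -5.26*i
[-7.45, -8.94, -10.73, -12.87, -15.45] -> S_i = -7.45*1.20^i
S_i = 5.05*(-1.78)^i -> [5.05, -8.99, 16.0, -28.48, 50.7]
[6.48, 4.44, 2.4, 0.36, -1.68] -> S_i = 6.48 + -2.04*i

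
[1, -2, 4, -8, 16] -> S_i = 1*-2^i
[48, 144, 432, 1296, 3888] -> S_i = 48*3^i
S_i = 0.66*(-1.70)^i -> [0.66, -1.12, 1.91, -3.24, 5.51]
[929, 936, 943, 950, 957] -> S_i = 929 + 7*i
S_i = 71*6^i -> [71, 426, 2556, 15336, 92016]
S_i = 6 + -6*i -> [6, 0, -6, -12, -18]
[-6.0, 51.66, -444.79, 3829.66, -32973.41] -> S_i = -6.00*(-8.61)^i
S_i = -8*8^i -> [-8, -64, -512, -4096, -32768]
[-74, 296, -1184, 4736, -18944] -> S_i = -74*-4^i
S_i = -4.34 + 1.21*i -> [-4.34, -3.13, -1.92, -0.71, 0.5]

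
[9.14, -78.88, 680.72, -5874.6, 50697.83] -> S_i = 9.14*(-8.63)^i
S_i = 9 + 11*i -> [9, 20, 31, 42, 53]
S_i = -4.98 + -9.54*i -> [-4.98, -14.52, -24.06, -33.6, -43.14]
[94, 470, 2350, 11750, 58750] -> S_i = 94*5^i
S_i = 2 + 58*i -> [2, 60, 118, 176, 234]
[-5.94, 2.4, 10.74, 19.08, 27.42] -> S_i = -5.94 + 8.34*i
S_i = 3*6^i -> [3, 18, 108, 648, 3888]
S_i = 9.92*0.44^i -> [9.92, 4.36, 1.92, 0.85, 0.37]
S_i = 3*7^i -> [3, 21, 147, 1029, 7203]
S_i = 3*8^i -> [3, 24, 192, 1536, 12288]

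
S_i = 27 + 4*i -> [27, 31, 35, 39, 43]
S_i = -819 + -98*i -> [-819, -917, -1015, -1113, -1211]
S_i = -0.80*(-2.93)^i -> [-0.8, 2.34, -6.87, 20.12, -58.96]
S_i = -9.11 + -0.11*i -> [-9.11, -9.22, -9.33, -9.44, -9.55]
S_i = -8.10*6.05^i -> [-8.1, -49.0, -296.48, -1793.71, -10851.92]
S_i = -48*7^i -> [-48, -336, -2352, -16464, -115248]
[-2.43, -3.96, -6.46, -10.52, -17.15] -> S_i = -2.43*1.63^i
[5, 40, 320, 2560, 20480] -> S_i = 5*8^i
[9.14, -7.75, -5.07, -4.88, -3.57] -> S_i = Random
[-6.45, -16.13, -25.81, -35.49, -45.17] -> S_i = -6.45 + -9.68*i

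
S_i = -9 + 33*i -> [-9, 24, 57, 90, 123]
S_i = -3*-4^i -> [-3, 12, -48, 192, -768]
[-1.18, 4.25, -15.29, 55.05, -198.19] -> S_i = -1.18*(-3.60)^i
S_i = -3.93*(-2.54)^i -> [-3.93, 9.98, -25.35, 64.4, -163.58]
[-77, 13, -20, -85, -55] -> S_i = Random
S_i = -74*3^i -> [-74, -222, -666, -1998, -5994]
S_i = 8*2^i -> [8, 16, 32, 64, 128]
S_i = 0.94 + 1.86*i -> [0.94, 2.8, 4.66, 6.52, 8.38]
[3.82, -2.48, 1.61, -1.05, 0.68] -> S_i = 3.82*(-0.65)^i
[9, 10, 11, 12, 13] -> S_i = 9 + 1*i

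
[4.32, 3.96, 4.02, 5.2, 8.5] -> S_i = Random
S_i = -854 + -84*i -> [-854, -938, -1022, -1106, -1190]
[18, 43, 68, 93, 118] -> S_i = 18 + 25*i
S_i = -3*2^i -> [-3, -6, -12, -24, -48]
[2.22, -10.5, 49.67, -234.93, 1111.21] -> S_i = 2.22*(-4.73)^i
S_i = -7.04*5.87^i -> [-7.04, -41.32, -242.58, -1423.92, -8358.44]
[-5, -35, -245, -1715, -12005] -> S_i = -5*7^i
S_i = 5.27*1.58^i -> [5.27, 8.33, 13.16, 20.79, 32.84]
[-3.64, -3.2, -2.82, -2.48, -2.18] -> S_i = -3.64*0.88^i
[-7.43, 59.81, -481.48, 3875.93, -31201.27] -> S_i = -7.43*(-8.05)^i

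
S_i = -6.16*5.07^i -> [-6.16, -31.23, -158.34, -802.79, -4070.17]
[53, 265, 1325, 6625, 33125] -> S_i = 53*5^i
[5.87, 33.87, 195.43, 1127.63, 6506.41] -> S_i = 5.87*5.77^i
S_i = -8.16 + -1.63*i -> [-8.16, -9.79, -11.42, -13.05, -14.68]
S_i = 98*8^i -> [98, 784, 6272, 50176, 401408]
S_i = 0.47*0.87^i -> [0.47, 0.41, 0.36, 0.31, 0.27]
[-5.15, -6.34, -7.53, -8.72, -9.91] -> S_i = -5.15 + -1.19*i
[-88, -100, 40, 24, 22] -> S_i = Random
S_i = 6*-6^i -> [6, -36, 216, -1296, 7776]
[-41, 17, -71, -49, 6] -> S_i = Random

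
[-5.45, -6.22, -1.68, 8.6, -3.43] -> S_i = Random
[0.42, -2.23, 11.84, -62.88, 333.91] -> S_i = 0.42*(-5.31)^i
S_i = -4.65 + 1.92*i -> [-4.65, -2.73, -0.81, 1.11, 3.03]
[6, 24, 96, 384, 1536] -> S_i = 6*4^i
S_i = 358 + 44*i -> [358, 402, 446, 490, 534]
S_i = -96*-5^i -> [-96, 480, -2400, 12000, -60000]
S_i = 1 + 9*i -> [1, 10, 19, 28, 37]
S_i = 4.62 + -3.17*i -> [4.62, 1.45, -1.72, -4.89, -8.06]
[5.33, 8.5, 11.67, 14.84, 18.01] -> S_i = 5.33 + 3.17*i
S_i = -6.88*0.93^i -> [-6.88, -6.4, -5.95, -5.53, -5.15]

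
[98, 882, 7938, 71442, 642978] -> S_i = 98*9^i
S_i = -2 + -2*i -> [-2, -4, -6, -8, -10]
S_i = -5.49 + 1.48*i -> [-5.49, -4.01, -2.53, -1.05, 0.43]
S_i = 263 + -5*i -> [263, 258, 253, 248, 243]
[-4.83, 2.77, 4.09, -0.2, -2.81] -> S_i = Random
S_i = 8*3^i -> [8, 24, 72, 216, 648]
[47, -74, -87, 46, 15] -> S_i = Random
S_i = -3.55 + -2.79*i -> [-3.55, -6.34, -9.13, -11.92, -14.71]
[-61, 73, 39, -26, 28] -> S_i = Random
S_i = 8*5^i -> [8, 40, 200, 1000, 5000]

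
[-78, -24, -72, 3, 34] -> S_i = Random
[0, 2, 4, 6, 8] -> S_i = 0 + 2*i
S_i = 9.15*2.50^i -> [9.15, 22.88, 57.19, 142.97, 357.42]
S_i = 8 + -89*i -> [8, -81, -170, -259, -348]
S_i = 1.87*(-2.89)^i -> [1.87, -5.4, 15.62, -45.14, 130.45]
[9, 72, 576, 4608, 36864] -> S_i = 9*8^i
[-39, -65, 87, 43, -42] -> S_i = Random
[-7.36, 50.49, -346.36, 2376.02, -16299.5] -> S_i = -7.36*(-6.86)^i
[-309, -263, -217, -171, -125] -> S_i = -309 + 46*i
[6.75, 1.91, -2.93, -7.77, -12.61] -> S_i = 6.75 + -4.84*i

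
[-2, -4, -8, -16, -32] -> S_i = -2*2^i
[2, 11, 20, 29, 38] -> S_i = 2 + 9*i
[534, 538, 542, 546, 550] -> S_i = 534 + 4*i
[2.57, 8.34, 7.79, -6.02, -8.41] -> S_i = Random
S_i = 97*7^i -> [97, 679, 4753, 33271, 232897]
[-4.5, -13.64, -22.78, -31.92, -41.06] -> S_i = -4.50 + -9.14*i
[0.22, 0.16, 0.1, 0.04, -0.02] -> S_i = 0.22 + -0.06*i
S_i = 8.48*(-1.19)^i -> [8.48, -10.09, 12.01, -14.29, 17.01]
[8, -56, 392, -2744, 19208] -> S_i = 8*-7^i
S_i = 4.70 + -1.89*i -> [4.7, 2.81, 0.92, -0.97, -2.86]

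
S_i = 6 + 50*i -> [6, 56, 106, 156, 206]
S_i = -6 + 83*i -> [-6, 77, 160, 243, 326]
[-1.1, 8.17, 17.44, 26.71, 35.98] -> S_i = -1.10 + 9.27*i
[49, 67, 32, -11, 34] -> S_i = Random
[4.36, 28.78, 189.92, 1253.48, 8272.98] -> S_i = 4.36*6.60^i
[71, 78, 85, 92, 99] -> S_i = 71 + 7*i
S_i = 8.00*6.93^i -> [8.0, 55.44, 384.2, 2662.5, 18451.13]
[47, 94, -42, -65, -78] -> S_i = Random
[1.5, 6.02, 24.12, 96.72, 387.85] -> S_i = 1.50*4.01^i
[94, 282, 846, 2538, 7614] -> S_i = 94*3^i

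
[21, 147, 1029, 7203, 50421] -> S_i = 21*7^i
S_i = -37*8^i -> [-37, -296, -2368, -18944, -151552]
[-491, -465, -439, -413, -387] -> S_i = -491 + 26*i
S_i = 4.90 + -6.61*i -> [4.9, -1.71, -8.32, -14.93, -21.54]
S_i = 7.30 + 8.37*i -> [7.3, 15.67, 24.04, 32.41, 40.78]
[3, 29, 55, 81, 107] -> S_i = 3 + 26*i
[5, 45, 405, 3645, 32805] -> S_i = 5*9^i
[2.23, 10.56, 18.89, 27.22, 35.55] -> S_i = 2.23 + 8.33*i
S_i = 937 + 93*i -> [937, 1030, 1123, 1216, 1309]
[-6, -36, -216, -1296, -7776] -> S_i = -6*6^i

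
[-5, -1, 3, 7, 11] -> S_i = -5 + 4*i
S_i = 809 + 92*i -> [809, 901, 993, 1085, 1177]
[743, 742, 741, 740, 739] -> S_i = 743 + -1*i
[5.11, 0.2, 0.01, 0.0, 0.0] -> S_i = 5.11*0.04^i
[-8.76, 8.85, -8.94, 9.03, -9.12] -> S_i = -8.76*(-1.01)^i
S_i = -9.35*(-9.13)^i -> [-9.35, 85.37, -779.39, 7115.8, -64967.29]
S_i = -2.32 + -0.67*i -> [-2.32, -2.99, -3.66, -4.33, -5.0]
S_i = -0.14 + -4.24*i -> [-0.14, -4.38, -8.62, -12.86, -17.1]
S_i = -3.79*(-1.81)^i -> [-3.79, 6.86, -12.42, 22.47, -40.68]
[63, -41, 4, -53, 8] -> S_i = Random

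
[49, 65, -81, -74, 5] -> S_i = Random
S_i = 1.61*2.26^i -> [1.61, 3.64, 8.22, 18.58, 42.0]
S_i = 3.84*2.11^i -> [3.84, 8.1, 17.1, 36.07, 76.11]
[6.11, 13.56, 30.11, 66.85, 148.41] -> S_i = 6.11*2.22^i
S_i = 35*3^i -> [35, 105, 315, 945, 2835]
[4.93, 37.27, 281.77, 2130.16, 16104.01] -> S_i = 4.93*7.56^i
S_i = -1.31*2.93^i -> [-1.31, -3.84, -11.25, -32.95, -96.55]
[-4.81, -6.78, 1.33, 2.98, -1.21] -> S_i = Random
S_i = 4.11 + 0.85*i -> [4.11, 4.96, 5.81, 6.66, 7.51]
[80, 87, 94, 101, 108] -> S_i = 80 + 7*i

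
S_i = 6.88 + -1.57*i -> [6.88, 5.31, 3.74, 2.17, 0.6]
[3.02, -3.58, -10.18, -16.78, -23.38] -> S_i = 3.02 + -6.60*i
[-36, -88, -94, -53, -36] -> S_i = Random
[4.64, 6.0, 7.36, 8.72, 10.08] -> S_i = 4.64 + 1.36*i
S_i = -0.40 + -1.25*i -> [-0.4, -1.65, -2.9, -4.15, -5.4]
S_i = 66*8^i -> [66, 528, 4224, 33792, 270336]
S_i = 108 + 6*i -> [108, 114, 120, 126, 132]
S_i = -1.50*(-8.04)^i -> [-1.5, 12.06, -96.96, 779.58, -6267.8]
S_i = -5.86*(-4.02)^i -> [-5.86, 23.56, -94.7, 380.69, -1530.39]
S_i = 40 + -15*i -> [40, 25, 10, -5, -20]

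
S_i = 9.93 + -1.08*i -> [9.93, 8.85, 7.77, 6.69, 5.61]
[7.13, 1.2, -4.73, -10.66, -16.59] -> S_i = 7.13 + -5.93*i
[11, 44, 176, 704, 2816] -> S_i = 11*4^i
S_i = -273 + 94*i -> [-273, -179, -85, 9, 103]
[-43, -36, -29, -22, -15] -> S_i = -43 + 7*i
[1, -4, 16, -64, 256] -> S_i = 1*-4^i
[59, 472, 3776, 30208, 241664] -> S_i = 59*8^i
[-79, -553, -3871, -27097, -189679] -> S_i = -79*7^i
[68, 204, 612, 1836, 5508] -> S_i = 68*3^i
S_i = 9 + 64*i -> [9, 73, 137, 201, 265]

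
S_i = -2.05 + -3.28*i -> [-2.05, -5.33, -8.61, -11.89, -15.17]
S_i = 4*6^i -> [4, 24, 144, 864, 5184]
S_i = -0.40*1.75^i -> [-0.4, -0.7, -1.23, -2.14, -3.75]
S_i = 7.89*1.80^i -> [7.89, 14.2, 25.56, 46.01, 82.83]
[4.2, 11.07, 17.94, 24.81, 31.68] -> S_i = 4.20 + 6.87*i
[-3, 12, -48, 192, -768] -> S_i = -3*-4^i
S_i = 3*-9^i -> [3, -27, 243, -2187, 19683]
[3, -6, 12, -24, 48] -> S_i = 3*-2^i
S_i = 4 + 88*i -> [4, 92, 180, 268, 356]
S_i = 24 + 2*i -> [24, 26, 28, 30, 32]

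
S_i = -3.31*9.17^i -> [-3.31, -30.35, -278.33, -2552.33, -23404.82]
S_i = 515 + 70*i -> [515, 585, 655, 725, 795]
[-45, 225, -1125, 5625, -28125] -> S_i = -45*-5^i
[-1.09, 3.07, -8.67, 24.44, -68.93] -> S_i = -1.09*(-2.82)^i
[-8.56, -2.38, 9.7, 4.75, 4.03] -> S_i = Random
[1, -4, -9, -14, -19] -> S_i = 1 + -5*i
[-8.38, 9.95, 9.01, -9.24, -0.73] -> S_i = Random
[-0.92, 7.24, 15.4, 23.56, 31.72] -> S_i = -0.92 + 8.16*i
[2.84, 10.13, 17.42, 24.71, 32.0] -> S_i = 2.84 + 7.29*i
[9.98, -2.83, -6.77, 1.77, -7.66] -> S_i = Random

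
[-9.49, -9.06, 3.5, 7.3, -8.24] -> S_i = Random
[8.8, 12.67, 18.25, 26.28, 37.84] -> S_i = 8.80*1.44^i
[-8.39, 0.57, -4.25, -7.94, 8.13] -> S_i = Random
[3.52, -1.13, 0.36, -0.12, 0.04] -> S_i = 3.52*(-0.32)^i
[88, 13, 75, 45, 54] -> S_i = Random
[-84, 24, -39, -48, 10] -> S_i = Random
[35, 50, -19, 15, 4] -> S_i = Random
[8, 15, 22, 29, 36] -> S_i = 8 + 7*i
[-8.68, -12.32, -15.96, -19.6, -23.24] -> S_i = -8.68 + -3.64*i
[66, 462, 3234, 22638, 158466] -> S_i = 66*7^i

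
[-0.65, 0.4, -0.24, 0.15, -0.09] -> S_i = -0.65*(-0.61)^i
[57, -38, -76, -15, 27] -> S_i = Random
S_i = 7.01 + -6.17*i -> [7.01, 0.84, -5.33, -11.5, -17.67]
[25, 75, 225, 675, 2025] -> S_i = 25*3^i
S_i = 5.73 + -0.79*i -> [5.73, 4.94, 4.15, 3.36, 2.57]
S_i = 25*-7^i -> [25, -175, 1225, -8575, 60025]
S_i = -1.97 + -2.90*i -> [-1.97, -4.87, -7.77, -10.67, -13.57]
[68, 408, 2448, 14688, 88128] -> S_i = 68*6^i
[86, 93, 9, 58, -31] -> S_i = Random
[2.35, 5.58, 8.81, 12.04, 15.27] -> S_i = 2.35 + 3.23*i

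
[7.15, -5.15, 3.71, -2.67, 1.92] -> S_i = 7.15*(-0.72)^i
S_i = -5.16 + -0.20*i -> [-5.16, -5.36, -5.56, -5.76, -5.96]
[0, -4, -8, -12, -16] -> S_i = 0 + -4*i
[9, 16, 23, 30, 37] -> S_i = 9 + 7*i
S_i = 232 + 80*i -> [232, 312, 392, 472, 552]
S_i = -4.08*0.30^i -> [-4.08, -1.22, -0.37, -0.11, -0.03]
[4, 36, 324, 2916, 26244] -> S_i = 4*9^i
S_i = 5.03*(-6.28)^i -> [5.03, -31.59, 198.38, -1245.8, 7823.6]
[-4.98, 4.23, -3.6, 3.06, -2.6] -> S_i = -4.98*(-0.85)^i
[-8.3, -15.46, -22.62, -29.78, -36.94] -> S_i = -8.30 + -7.16*i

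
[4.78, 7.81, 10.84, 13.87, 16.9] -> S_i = 4.78 + 3.03*i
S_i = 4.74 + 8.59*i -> [4.74, 13.33, 21.92, 30.51, 39.1]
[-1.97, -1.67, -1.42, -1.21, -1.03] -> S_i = -1.97*0.85^i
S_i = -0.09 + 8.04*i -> [-0.09, 7.95, 15.99, 24.03, 32.07]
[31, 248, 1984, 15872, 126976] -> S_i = 31*8^i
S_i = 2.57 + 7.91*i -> [2.57, 10.48, 18.39, 26.3, 34.21]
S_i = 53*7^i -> [53, 371, 2597, 18179, 127253]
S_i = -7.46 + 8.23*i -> [-7.46, 0.77, 9.0, 17.23, 25.46]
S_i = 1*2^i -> [1, 2, 4, 8, 16]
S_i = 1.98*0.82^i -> [1.98, 1.62, 1.33, 1.09, 0.9]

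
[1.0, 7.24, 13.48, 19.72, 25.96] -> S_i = 1.00 + 6.24*i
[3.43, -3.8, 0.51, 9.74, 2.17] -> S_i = Random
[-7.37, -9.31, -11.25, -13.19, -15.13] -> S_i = -7.37 + -1.94*i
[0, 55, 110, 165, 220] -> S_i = 0 + 55*i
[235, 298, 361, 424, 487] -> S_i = 235 + 63*i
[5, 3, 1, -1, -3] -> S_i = 5 + -2*i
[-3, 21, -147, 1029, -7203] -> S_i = -3*-7^i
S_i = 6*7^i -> [6, 42, 294, 2058, 14406]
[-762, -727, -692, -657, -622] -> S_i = -762 + 35*i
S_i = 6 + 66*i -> [6, 72, 138, 204, 270]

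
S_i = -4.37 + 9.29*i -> [-4.37, 4.92, 14.21, 23.5, 32.79]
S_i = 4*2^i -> [4, 8, 16, 32, 64]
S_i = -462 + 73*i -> [-462, -389, -316, -243, -170]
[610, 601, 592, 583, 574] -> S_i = 610 + -9*i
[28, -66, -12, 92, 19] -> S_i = Random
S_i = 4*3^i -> [4, 12, 36, 108, 324]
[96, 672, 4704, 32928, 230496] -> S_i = 96*7^i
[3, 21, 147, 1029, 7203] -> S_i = 3*7^i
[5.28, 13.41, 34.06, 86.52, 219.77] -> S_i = 5.28*2.54^i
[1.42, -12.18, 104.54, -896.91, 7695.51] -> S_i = 1.42*(-8.58)^i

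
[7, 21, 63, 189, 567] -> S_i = 7*3^i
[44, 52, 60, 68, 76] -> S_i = 44 + 8*i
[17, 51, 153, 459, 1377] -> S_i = 17*3^i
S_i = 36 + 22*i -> [36, 58, 80, 102, 124]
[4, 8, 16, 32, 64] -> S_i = 4*2^i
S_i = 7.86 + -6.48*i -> [7.86, 1.38, -5.1, -11.58, -18.06]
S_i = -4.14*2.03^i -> [-4.14, -8.4, -17.06, -34.63, -70.3]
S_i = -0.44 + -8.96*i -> [-0.44, -9.4, -18.36, -27.32, -36.28]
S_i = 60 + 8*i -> [60, 68, 76, 84, 92]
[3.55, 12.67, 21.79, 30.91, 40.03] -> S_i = 3.55 + 9.12*i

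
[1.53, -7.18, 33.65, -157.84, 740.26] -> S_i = 1.53*(-4.69)^i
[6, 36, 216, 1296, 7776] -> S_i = 6*6^i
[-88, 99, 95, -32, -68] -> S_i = Random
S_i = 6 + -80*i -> [6, -74, -154, -234, -314]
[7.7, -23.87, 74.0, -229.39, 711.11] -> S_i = 7.70*(-3.10)^i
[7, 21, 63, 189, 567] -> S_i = 7*3^i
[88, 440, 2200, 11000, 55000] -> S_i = 88*5^i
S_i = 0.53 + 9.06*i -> [0.53, 9.59, 18.65, 27.71, 36.77]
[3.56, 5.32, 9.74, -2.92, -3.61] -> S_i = Random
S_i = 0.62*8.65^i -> [0.62, 5.36, 46.39, 401.27, 3471.01]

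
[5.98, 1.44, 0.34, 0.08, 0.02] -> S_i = 5.98*0.24^i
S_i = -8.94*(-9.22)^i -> [-8.94, 82.43, -759.98, 7006.97, -64604.27]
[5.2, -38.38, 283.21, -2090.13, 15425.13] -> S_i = 5.20*(-7.38)^i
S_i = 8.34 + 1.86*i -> [8.34, 10.2, 12.06, 13.92, 15.78]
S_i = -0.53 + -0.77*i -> [-0.53, -1.3, -2.07, -2.84, -3.61]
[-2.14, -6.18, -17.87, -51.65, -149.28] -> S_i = -2.14*2.89^i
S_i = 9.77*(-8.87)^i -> [9.77, -86.66, 768.67, -6818.13, 60476.83]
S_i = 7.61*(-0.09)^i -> [7.61, -0.68, 0.06, -0.01, 0.0]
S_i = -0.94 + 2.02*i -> [-0.94, 1.08, 3.1, 5.12, 7.14]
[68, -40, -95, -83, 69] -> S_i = Random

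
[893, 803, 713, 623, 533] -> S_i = 893 + -90*i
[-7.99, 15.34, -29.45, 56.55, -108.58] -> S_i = -7.99*(-1.92)^i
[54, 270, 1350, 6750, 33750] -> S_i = 54*5^i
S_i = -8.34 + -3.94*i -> [-8.34, -12.28, -16.22, -20.16, -24.1]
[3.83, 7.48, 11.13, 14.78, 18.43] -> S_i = 3.83 + 3.65*i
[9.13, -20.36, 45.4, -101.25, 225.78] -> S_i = 9.13*(-2.23)^i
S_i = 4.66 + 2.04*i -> [4.66, 6.7, 8.74, 10.78, 12.82]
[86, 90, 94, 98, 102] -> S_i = 86 + 4*i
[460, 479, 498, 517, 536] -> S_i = 460 + 19*i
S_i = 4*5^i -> [4, 20, 100, 500, 2500]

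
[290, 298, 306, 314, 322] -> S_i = 290 + 8*i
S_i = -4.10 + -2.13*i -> [-4.1, -6.23, -8.36, -10.49, -12.62]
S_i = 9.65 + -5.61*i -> [9.65, 4.04, -1.57, -7.18, -12.79]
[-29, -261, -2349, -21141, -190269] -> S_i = -29*9^i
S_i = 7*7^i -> [7, 49, 343, 2401, 16807]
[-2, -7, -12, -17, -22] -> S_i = -2 + -5*i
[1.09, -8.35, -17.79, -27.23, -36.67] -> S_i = 1.09 + -9.44*i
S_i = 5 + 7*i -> [5, 12, 19, 26, 33]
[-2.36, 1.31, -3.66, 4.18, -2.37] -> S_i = Random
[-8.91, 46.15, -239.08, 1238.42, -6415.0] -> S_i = -8.91*(-5.18)^i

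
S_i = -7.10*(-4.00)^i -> [-7.1, 28.4, -113.6, 454.4, -1817.6]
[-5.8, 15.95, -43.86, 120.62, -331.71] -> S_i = -5.80*(-2.75)^i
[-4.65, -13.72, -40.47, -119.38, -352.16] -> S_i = -4.65*2.95^i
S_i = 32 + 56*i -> [32, 88, 144, 200, 256]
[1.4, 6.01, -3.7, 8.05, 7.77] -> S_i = Random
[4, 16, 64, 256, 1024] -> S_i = 4*4^i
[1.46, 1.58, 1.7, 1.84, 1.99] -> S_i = 1.46*1.08^i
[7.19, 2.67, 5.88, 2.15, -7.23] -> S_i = Random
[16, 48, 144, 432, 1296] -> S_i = 16*3^i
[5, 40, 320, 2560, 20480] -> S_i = 5*8^i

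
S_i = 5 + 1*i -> [5, 6, 7, 8, 9]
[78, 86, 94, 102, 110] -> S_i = 78 + 8*i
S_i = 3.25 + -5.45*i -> [3.25, -2.2, -7.65, -13.1, -18.55]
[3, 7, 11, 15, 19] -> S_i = 3 + 4*i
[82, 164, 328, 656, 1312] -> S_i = 82*2^i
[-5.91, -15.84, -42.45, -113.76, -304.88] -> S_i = -5.91*2.68^i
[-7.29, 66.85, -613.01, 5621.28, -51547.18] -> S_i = -7.29*(-9.17)^i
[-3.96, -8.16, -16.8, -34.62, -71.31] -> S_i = -3.96*2.06^i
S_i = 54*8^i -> [54, 432, 3456, 27648, 221184]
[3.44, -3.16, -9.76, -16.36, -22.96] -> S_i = 3.44 + -6.60*i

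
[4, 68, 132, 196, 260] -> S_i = 4 + 64*i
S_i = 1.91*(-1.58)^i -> [1.91, -3.02, 4.77, -7.53, 11.9]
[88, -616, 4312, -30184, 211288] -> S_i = 88*-7^i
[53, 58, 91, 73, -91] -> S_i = Random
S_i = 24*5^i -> [24, 120, 600, 3000, 15000]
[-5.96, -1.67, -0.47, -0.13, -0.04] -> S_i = -5.96*0.28^i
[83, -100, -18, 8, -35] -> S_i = Random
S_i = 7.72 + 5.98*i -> [7.72, 13.7, 19.68, 25.66, 31.64]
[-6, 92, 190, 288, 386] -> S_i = -6 + 98*i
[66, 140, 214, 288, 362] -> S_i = 66 + 74*i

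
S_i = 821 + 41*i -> [821, 862, 903, 944, 985]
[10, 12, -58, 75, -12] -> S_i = Random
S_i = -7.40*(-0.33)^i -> [-7.4, 2.44, -0.81, 0.27, -0.09]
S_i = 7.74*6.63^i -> [7.74, 51.32, 340.23, 2255.7, 14955.3]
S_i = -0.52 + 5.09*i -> [-0.52, 4.57, 9.66, 14.75, 19.84]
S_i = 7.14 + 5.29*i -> [7.14, 12.43, 17.72, 23.01, 28.3]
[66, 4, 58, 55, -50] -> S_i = Random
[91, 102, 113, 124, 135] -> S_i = 91 + 11*i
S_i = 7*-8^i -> [7, -56, 448, -3584, 28672]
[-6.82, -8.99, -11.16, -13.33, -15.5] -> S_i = -6.82 + -2.17*i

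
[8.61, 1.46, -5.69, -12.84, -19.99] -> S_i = 8.61 + -7.15*i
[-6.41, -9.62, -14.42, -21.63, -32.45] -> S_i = -6.41*1.50^i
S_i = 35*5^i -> [35, 175, 875, 4375, 21875]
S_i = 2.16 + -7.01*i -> [2.16, -4.85, -11.86, -18.87, -25.88]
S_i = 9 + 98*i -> [9, 107, 205, 303, 401]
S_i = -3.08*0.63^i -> [-3.08, -1.94, -1.22, -0.77, -0.49]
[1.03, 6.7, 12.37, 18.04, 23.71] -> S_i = 1.03 + 5.67*i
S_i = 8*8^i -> [8, 64, 512, 4096, 32768]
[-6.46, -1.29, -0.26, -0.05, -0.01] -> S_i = -6.46*0.20^i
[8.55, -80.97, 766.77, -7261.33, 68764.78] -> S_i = 8.55*(-9.47)^i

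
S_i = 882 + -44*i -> [882, 838, 794, 750, 706]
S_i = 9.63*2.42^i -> [9.63, 23.3, 56.4, 136.48, 330.28]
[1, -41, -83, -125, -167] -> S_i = 1 + -42*i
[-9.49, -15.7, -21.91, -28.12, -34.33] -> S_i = -9.49 + -6.21*i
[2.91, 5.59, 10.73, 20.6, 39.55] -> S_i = 2.91*1.92^i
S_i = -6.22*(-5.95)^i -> [-6.22, 37.01, -220.2, 1310.21, -7795.76]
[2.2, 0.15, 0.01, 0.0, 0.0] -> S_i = 2.20*0.07^i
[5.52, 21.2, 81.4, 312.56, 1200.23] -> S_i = 5.52*3.84^i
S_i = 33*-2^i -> [33, -66, 132, -264, 528]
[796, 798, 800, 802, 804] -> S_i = 796 + 2*i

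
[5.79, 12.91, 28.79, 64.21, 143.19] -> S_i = 5.79*2.23^i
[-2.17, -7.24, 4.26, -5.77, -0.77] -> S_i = Random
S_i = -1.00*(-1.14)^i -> [-1.0, 1.14, -1.3, 1.48, -1.69]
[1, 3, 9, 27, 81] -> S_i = 1*3^i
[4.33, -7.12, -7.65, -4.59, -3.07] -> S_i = Random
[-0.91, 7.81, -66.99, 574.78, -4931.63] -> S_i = -0.91*(-8.58)^i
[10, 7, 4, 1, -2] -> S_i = 10 + -3*i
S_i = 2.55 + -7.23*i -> [2.55, -4.68, -11.91, -19.14, -26.37]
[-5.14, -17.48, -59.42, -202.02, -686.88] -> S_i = -5.14*3.40^i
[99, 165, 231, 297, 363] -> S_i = 99 + 66*i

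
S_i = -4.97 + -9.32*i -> [-4.97, -14.29, -23.61, -32.93, -42.25]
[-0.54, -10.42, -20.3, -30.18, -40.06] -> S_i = -0.54 + -9.88*i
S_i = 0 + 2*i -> [0, 2, 4, 6, 8]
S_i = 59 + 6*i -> [59, 65, 71, 77, 83]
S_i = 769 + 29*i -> [769, 798, 827, 856, 885]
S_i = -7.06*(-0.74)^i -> [-7.06, 5.22, -3.87, 2.86, -2.12]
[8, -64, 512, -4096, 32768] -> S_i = 8*-8^i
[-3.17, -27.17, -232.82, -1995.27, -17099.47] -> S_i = -3.17*8.57^i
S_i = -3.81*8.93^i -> [-3.81, -34.02, -303.83, -2713.18, -24228.74]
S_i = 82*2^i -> [82, 164, 328, 656, 1312]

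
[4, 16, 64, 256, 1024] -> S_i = 4*4^i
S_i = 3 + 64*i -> [3, 67, 131, 195, 259]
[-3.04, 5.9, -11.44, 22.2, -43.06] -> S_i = -3.04*(-1.94)^i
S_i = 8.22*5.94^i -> [8.22, 48.83, 290.03, 1722.79, 10233.34]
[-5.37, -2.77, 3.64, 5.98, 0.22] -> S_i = Random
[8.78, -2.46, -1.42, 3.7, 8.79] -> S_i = Random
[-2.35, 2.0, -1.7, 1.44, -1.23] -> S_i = -2.35*(-0.85)^i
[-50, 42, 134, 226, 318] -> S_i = -50 + 92*i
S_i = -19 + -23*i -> [-19, -42, -65, -88, -111]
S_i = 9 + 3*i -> [9, 12, 15, 18, 21]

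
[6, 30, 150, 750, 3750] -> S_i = 6*5^i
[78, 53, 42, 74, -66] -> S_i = Random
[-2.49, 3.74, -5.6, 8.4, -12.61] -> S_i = -2.49*(-1.50)^i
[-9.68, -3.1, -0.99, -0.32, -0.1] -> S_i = -9.68*0.32^i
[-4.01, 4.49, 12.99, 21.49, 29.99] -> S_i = -4.01 + 8.50*i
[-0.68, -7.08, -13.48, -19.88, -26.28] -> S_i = -0.68 + -6.40*i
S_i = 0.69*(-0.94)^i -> [0.69, -0.65, 0.61, -0.57, 0.54]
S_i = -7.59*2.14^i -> [-7.59, -16.24, -34.76, -74.38, -159.18]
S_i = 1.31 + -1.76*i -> [1.31, -0.45, -2.21, -3.97, -5.73]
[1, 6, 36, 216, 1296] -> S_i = 1*6^i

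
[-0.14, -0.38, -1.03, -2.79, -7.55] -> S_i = -0.14*2.71^i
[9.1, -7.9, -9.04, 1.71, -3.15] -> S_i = Random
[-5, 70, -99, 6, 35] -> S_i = Random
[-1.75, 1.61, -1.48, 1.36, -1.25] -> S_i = -1.75*(-0.92)^i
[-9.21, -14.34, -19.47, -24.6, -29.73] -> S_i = -9.21 + -5.13*i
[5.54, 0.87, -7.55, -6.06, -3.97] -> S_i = Random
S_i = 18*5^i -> [18, 90, 450, 2250, 11250]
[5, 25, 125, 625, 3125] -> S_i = 5*5^i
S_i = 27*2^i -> [27, 54, 108, 216, 432]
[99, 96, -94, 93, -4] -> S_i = Random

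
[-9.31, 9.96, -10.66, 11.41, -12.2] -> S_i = -9.31*(-1.07)^i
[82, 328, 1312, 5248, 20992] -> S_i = 82*4^i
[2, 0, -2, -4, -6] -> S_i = 2 + -2*i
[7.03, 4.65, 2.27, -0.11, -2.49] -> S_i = 7.03 + -2.38*i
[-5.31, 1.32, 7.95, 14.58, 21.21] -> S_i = -5.31 + 6.63*i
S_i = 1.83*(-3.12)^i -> [1.83, -5.71, 17.81, -55.58, 173.41]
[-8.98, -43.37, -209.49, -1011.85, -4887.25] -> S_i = -8.98*4.83^i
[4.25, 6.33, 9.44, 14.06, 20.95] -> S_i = 4.25*1.49^i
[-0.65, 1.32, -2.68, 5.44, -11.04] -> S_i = -0.65*(-2.03)^i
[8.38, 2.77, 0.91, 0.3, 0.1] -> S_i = 8.38*0.33^i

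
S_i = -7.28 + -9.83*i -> [-7.28, -17.11, -26.94, -36.77, -46.6]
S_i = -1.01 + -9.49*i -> [-1.01, -10.5, -19.99, -29.48, -38.97]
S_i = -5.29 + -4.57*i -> [-5.29, -9.86, -14.43, -19.0, -23.57]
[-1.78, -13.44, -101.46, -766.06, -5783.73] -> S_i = -1.78*7.55^i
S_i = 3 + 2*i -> [3, 5, 7, 9, 11]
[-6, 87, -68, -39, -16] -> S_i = Random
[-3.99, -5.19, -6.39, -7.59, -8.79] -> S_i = -3.99 + -1.20*i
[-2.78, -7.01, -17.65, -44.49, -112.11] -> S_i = -2.78*2.52^i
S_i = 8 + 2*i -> [8, 10, 12, 14, 16]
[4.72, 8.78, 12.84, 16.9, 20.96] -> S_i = 4.72 + 4.06*i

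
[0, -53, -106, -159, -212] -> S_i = 0 + -53*i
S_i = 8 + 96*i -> [8, 104, 200, 296, 392]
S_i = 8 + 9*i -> [8, 17, 26, 35, 44]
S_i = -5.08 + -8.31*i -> [-5.08, -13.39, -21.7, -30.01, -38.32]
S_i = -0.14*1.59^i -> [-0.14, -0.22, -0.35, -0.56, -0.89]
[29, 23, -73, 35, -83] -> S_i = Random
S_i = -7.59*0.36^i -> [-7.59, -2.73, -0.98, -0.35, -0.13]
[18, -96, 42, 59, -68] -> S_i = Random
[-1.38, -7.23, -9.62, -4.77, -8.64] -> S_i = Random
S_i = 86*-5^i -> [86, -430, 2150, -10750, 53750]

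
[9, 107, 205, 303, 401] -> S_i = 9 + 98*i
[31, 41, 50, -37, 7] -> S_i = Random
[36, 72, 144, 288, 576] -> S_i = 36*2^i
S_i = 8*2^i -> [8, 16, 32, 64, 128]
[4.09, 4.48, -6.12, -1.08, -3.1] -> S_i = Random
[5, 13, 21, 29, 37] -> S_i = 5 + 8*i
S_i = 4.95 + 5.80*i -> [4.95, 10.75, 16.55, 22.35, 28.15]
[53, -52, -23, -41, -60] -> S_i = Random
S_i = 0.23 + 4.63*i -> [0.23, 4.86, 9.49, 14.12, 18.75]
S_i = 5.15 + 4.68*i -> [5.15, 9.83, 14.51, 19.19, 23.87]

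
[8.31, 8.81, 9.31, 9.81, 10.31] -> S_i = 8.31 + 0.50*i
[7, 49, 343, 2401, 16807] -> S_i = 7*7^i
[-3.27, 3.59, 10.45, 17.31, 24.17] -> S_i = -3.27 + 6.86*i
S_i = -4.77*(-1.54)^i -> [-4.77, 7.35, -11.31, 17.42, -26.83]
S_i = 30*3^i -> [30, 90, 270, 810, 2430]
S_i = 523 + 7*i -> [523, 530, 537, 544, 551]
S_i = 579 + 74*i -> [579, 653, 727, 801, 875]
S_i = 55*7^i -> [55, 385, 2695, 18865, 132055]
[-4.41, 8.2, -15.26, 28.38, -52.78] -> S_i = -4.41*(-1.86)^i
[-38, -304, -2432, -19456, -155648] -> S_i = -38*8^i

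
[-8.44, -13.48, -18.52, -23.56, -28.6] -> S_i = -8.44 + -5.04*i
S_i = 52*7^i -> [52, 364, 2548, 17836, 124852]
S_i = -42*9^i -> [-42, -378, -3402, -30618, -275562]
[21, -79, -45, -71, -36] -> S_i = Random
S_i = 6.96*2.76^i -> [6.96, 19.21, 53.02, 146.33, 403.87]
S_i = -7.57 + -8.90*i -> [-7.57, -16.47, -25.37, -34.27, -43.17]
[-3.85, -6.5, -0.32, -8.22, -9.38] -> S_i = Random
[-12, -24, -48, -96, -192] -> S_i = -12*2^i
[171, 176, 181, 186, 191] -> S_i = 171 + 5*i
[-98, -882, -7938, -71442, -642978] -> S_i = -98*9^i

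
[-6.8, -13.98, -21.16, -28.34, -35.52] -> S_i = -6.80 + -7.18*i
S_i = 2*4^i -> [2, 8, 32, 128, 512]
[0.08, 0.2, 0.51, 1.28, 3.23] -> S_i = 0.08*2.52^i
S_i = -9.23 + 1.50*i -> [-9.23, -7.73, -6.23, -4.73, -3.23]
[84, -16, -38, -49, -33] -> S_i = Random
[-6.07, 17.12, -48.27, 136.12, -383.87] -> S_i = -6.07*(-2.82)^i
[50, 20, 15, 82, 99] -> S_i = Random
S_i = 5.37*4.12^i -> [5.37, 22.12, 91.15, 375.55, 1547.26]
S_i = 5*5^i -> [5, 25, 125, 625, 3125]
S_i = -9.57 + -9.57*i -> [-9.57, -19.14, -28.71, -38.28, -47.85]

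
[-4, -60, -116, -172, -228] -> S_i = -4 + -56*i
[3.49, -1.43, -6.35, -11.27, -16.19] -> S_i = 3.49 + -4.92*i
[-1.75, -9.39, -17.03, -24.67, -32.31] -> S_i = -1.75 + -7.64*i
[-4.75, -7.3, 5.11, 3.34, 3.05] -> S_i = Random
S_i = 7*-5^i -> [7, -35, 175, -875, 4375]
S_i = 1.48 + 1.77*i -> [1.48, 3.25, 5.02, 6.79, 8.56]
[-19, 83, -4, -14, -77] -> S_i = Random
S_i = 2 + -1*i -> [2, 1, 0, -1, -2]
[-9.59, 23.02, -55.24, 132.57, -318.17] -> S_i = -9.59*(-2.40)^i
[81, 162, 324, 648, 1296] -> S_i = 81*2^i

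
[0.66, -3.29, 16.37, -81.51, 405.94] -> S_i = 0.66*(-4.98)^i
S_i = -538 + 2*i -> [-538, -536, -534, -532, -530]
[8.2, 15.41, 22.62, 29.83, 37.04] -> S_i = 8.20 + 7.21*i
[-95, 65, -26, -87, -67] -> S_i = Random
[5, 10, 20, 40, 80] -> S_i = 5*2^i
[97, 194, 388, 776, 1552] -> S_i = 97*2^i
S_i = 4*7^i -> [4, 28, 196, 1372, 9604]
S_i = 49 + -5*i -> [49, 44, 39, 34, 29]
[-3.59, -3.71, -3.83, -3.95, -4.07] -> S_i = -3.59 + -0.12*i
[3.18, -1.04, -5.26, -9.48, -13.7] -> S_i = 3.18 + -4.22*i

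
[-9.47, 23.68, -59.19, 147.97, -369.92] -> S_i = -9.47*(-2.50)^i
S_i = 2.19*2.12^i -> [2.19, 4.64, 9.84, 20.87, 44.24]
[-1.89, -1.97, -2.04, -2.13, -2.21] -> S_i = -1.89*1.04^i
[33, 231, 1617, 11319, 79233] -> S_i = 33*7^i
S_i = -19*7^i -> [-19, -133, -931, -6517, -45619]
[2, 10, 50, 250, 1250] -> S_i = 2*5^i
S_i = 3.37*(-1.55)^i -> [3.37, -5.22, 8.1, -12.55, 19.45]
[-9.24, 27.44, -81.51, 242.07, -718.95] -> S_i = -9.24*(-2.97)^i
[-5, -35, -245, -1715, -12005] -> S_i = -5*7^i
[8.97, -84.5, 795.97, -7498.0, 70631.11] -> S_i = 8.97*(-9.42)^i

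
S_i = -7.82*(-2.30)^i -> [-7.82, 17.99, -41.37, 95.15, -218.84]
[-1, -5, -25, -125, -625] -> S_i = -1*5^i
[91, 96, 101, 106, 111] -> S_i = 91 + 5*i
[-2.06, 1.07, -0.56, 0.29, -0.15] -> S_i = -2.06*(-0.52)^i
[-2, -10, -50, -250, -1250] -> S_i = -2*5^i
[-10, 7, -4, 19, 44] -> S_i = Random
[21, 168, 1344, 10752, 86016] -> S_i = 21*8^i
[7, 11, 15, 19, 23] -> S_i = 7 + 4*i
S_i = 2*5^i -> [2, 10, 50, 250, 1250]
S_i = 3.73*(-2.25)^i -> [3.73, -8.39, 18.88, -42.49, 95.6]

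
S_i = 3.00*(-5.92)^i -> [3.0, -17.76, 105.14, -622.42, 3684.75]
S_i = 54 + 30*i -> [54, 84, 114, 144, 174]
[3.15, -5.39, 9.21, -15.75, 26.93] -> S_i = 3.15*(-1.71)^i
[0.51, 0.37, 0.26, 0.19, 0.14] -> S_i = 0.51*0.72^i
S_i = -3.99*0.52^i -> [-3.99, -2.07, -1.08, -0.56, -0.29]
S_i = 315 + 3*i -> [315, 318, 321, 324, 327]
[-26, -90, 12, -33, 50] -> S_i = Random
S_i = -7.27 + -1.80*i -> [-7.27, -9.07, -10.87, -12.67, -14.47]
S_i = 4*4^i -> [4, 16, 64, 256, 1024]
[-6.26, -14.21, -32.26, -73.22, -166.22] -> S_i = -6.26*2.27^i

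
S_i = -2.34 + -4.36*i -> [-2.34, -6.7, -11.06, -15.42, -19.78]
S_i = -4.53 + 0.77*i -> [-4.53, -3.76, -2.99, -2.22, -1.45]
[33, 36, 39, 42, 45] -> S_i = 33 + 3*i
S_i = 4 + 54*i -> [4, 58, 112, 166, 220]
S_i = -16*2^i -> [-16, -32, -64, -128, -256]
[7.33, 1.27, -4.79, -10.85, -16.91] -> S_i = 7.33 + -6.06*i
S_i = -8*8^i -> [-8, -64, -512, -4096, -32768]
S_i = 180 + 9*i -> [180, 189, 198, 207, 216]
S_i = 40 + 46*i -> [40, 86, 132, 178, 224]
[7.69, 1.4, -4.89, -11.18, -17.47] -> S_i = 7.69 + -6.29*i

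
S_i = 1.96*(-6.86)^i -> [1.96, -13.45, 92.24, -632.74, 4340.63]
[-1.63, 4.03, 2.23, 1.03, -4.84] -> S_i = Random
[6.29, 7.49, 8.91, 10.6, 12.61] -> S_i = 6.29*1.19^i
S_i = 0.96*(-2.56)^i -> [0.96, -2.46, 6.29, -16.11, 41.23]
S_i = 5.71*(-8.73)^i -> [5.71, -49.85, 435.18, -3799.08, 33166.0]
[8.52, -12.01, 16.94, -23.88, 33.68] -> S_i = 8.52*(-1.41)^i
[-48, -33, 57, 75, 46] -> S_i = Random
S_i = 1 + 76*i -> [1, 77, 153, 229, 305]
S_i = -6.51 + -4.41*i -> [-6.51, -10.92, -15.33, -19.74, -24.15]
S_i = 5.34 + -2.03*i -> [5.34, 3.31, 1.28, -0.75, -2.78]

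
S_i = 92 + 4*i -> [92, 96, 100, 104, 108]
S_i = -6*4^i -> [-6, -24, -96, -384, -1536]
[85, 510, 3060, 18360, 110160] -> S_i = 85*6^i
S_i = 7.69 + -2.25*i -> [7.69, 5.44, 3.19, 0.94, -1.31]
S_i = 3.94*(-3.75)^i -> [3.94, -14.78, 55.41, -207.77, 779.15]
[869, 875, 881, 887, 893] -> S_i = 869 + 6*i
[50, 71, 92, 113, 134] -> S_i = 50 + 21*i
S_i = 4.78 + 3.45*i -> [4.78, 8.23, 11.68, 15.13, 18.58]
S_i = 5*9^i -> [5, 45, 405, 3645, 32805]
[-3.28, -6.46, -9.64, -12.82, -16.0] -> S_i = -3.28 + -3.18*i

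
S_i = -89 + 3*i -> [-89, -86, -83, -80, -77]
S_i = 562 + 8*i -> [562, 570, 578, 586, 594]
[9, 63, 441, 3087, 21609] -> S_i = 9*7^i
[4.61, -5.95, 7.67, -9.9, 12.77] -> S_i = 4.61*(-1.29)^i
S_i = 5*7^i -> [5, 35, 245, 1715, 12005]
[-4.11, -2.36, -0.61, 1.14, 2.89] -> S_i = -4.11 + 1.75*i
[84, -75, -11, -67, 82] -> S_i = Random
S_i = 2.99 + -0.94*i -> [2.99, 2.05, 1.11, 0.17, -0.77]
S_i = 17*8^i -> [17, 136, 1088, 8704, 69632]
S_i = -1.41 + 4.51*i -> [-1.41, 3.1, 7.61, 12.12, 16.63]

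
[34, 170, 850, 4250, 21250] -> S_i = 34*5^i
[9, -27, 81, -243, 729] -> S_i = 9*-3^i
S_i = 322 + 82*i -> [322, 404, 486, 568, 650]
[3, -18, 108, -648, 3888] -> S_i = 3*-6^i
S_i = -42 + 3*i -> [-42, -39, -36, -33, -30]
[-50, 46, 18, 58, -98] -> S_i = Random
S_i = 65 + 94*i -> [65, 159, 253, 347, 441]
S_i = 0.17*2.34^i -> [0.17, 0.4, 0.93, 2.18, 5.1]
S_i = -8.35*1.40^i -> [-8.35, -11.69, -16.37, -22.91, -32.08]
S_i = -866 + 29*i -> [-866, -837, -808, -779, -750]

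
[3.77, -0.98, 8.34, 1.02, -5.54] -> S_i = Random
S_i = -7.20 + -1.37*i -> [-7.2, -8.57, -9.94, -11.31, -12.68]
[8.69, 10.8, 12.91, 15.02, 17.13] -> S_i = 8.69 + 2.11*i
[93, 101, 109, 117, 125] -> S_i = 93 + 8*i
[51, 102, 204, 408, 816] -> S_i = 51*2^i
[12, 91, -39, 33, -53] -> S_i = Random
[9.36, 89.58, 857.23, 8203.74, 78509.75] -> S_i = 9.36*9.57^i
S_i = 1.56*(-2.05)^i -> [1.56, -3.2, 6.56, -13.44, 27.55]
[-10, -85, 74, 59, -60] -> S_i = Random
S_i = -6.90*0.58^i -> [-6.9, -4.0, -2.32, -1.35, -0.78]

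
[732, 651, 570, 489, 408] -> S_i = 732 + -81*i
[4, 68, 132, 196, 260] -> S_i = 4 + 64*i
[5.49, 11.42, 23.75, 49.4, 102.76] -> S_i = 5.49*2.08^i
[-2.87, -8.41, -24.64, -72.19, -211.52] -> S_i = -2.87*2.93^i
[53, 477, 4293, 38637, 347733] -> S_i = 53*9^i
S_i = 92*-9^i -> [92, -828, 7452, -67068, 603612]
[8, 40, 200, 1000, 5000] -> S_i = 8*5^i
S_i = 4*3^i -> [4, 12, 36, 108, 324]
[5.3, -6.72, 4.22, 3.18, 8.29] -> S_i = Random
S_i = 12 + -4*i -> [12, 8, 4, 0, -4]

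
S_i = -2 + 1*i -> [-2, -1, 0, 1, 2]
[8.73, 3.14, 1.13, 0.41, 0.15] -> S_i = 8.73*0.36^i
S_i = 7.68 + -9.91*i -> [7.68, -2.23, -12.14, -22.05, -31.96]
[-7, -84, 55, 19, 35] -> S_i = Random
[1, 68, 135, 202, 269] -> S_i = 1 + 67*i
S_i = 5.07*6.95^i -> [5.07, 35.24, 244.89, 1702.01, 11828.98]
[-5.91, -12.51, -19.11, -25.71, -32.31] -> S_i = -5.91 + -6.60*i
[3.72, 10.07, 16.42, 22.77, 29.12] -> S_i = 3.72 + 6.35*i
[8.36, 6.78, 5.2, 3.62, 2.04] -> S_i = 8.36 + -1.58*i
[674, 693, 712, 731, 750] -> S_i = 674 + 19*i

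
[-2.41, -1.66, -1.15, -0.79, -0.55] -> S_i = -2.41*0.69^i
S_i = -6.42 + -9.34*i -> [-6.42, -15.76, -25.1, -34.44, -43.78]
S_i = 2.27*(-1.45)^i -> [2.27, -3.29, 4.77, -6.92, 10.03]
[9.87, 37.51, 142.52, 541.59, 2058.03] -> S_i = 9.87*3.80^i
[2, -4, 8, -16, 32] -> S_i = 2*-2^i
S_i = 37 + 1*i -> [37, 38, 39, 40, 41]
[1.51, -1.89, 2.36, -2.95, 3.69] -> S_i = 1.51*(-1.25)^i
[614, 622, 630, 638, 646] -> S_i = 614 + 8*i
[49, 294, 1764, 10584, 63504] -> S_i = 49*6^i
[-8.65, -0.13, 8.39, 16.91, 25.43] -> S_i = -8.65 + 8.52*i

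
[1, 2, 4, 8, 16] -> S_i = 1*2^i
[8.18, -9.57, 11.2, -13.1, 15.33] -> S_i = 8.18*(-1.17)^i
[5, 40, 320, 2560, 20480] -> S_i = 5*8^i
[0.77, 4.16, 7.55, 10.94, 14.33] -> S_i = 0.77 + 3.39*i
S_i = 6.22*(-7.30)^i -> [6.22, -45.41, 331.46, -2419.69, 17663.71]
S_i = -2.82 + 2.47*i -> [-2.82, -0.35, 2.12, 4.59, 7.06]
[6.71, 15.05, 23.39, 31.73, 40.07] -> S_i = 6.71 + 8.34*i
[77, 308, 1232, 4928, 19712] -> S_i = 77*4^i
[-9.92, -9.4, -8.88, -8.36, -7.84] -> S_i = -9.92 + 0.52*i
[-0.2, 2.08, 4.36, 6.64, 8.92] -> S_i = -0.20 + 2.28*i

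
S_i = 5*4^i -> [5, 20, 80, 320, 1280]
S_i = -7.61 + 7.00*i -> [-7.61, -0.61, 6.39, 13.39, 20.39]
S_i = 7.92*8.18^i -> [7.92, 64.79, 529.95, 4334.96, 35459.97]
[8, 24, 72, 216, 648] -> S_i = 8*3^i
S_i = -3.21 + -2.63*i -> [-3.21, -5.84, -8.47, -11.1, -13.73]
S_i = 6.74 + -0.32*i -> [6.74, 6.42, 6.1, 5.78, 5.46]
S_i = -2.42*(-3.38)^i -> [-2.42, 8.18, -27.65, 93.45, -315.85]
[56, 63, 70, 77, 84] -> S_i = 56 + 7*i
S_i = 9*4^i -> [9, 36, 144, 576, 2304]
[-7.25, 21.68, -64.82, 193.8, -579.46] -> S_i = -7.25*(-2.99)^i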